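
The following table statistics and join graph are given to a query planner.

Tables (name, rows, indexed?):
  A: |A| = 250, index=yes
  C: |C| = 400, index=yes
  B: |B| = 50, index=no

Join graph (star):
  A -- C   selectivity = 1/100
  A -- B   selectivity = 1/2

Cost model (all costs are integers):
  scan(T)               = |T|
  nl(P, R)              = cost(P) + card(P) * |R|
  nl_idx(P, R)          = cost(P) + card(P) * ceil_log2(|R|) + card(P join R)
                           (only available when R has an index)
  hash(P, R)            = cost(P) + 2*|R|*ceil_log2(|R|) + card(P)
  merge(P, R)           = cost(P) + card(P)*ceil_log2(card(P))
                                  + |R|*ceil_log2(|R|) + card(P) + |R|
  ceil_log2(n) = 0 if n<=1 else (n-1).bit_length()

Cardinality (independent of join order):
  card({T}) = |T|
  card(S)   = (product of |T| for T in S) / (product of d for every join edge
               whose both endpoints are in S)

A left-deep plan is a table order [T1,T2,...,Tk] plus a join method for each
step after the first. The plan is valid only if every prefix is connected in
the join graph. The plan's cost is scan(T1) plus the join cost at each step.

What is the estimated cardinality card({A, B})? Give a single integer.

6250

Tables in S: A(250), B(50)
Edges inside S: A-B(d=2)
numerator = 250 * 50 = 12500
denominator = 2 = 2
card(S) = 12500 / 2 = 6250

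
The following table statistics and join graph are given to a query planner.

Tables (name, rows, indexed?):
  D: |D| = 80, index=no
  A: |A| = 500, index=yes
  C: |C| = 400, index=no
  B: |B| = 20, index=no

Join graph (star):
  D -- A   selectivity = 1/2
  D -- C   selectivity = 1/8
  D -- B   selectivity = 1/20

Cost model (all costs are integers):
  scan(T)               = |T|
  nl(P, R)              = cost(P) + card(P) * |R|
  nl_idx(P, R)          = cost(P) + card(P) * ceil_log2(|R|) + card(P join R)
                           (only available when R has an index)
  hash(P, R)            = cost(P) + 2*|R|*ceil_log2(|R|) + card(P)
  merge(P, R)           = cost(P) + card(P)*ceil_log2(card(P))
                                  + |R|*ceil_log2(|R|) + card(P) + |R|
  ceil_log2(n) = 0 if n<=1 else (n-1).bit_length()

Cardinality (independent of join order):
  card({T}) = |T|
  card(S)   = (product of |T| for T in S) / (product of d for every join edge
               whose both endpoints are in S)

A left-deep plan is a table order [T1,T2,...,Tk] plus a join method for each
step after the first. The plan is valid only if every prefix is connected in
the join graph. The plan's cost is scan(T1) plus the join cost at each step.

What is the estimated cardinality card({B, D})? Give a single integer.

Tables in S: B(20), D(80)
Edges inside S: D-B(d=20)
numerator = 20 * 80 = 1600
denominator = 20 = 20
card(S) = 1600 / 20 = 80

80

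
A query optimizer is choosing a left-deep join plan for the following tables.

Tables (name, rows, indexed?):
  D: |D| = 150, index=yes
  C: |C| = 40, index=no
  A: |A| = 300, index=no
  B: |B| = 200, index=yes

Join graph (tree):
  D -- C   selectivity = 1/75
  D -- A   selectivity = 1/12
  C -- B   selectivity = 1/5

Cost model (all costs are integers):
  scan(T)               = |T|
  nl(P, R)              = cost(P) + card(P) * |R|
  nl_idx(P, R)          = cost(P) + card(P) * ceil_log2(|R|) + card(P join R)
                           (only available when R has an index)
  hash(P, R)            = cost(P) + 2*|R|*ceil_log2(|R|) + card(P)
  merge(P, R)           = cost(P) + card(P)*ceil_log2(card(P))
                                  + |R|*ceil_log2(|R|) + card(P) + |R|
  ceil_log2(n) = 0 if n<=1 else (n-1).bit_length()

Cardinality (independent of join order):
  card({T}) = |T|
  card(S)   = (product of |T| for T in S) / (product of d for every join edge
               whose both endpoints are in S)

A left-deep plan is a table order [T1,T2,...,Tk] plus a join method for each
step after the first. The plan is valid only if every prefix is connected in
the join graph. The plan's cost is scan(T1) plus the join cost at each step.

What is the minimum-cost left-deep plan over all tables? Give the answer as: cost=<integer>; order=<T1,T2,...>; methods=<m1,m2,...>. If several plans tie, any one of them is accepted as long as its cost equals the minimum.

cost=9280; order=C,D,A,B; methods=nl_idx,merge,hash

Selinger DP (subsets sized 1..n):
  {D}: scan cost=150, card=150
  {C}: scan cost=40, card=40
  {A}: scan cost=300, card=300
  {B}: scan cost=200, card=200
  {CD}: card=80; try (D,nl_idx)→440, (C,hash)→780, (D,merge)→1670, (C,merge)→1780, (D,hash)→2480, (D,nl)→6040 …(+1); best=440 via (D,nl_idx)
  {AD}: card=3750; try (D,hash)→3000, (A,merge)→4500, (D,merge)→4650, (A,hash)→5700, (D,nl_idx)→6450, (A,nl)→45150 …(+1); best=3000 via (D,hash)
  {BC}: card=1600; try (C,hash)→880, (B,nl_idx)→1960, (B,merge)→2120, (C,merge)→2280, (B,hash)→3280, (B,nl)→8040 …(+1); best=880 via (C,hash)
  {ACD}: card=2000; try (A,merge)→4080, (A,hash)→5920, (C,hash)→7230, (A,nl)→24440, (C,merge)→52030, (C,nl)→153000; best=4080 via (A,merge)
  {BCD}: card=3200; try (B,merge)→2880, (B,hash)→3720, (B,nl_idx)→4280, (D,hash)→4880, (B,nl)→16440, (D,nl_idx)→16880 …(+2); best=2880 via (B,merge)
  {ABCD}: card=80000; try (B,hash)→9280, (A,hash)→11480, (B,merge)→29880, (A,merge)→47480, (B,nl_idx)→100080, (B,nl)→404080 …(+1); best=9280 via (B,hash)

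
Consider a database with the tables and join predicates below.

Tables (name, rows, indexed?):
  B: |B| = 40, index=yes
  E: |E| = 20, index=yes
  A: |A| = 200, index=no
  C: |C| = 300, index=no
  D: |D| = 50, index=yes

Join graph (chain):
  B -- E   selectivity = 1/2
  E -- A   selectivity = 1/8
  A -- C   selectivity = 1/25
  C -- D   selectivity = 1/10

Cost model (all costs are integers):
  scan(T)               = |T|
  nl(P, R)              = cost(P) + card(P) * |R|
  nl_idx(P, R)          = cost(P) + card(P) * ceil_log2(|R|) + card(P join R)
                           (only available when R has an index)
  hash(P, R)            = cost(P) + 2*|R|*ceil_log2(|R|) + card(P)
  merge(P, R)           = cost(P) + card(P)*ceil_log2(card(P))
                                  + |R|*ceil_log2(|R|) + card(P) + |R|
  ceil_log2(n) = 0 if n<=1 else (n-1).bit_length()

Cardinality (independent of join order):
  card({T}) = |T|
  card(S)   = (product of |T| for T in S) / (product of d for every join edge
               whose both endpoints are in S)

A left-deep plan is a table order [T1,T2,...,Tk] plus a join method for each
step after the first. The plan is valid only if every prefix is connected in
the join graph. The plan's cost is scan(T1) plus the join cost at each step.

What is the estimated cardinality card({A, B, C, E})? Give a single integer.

Tables in S: A(200), B(40), C(300), E(20)
Edges inside S: B-E(d=2), E-A(d=8), A-C(d=25)
numerator = 200 * 40 * 300 * 20 = 48000000
denominator = 2 * 8 * 25 = 400
card(S) = 48000000 / 400 = 120000

120000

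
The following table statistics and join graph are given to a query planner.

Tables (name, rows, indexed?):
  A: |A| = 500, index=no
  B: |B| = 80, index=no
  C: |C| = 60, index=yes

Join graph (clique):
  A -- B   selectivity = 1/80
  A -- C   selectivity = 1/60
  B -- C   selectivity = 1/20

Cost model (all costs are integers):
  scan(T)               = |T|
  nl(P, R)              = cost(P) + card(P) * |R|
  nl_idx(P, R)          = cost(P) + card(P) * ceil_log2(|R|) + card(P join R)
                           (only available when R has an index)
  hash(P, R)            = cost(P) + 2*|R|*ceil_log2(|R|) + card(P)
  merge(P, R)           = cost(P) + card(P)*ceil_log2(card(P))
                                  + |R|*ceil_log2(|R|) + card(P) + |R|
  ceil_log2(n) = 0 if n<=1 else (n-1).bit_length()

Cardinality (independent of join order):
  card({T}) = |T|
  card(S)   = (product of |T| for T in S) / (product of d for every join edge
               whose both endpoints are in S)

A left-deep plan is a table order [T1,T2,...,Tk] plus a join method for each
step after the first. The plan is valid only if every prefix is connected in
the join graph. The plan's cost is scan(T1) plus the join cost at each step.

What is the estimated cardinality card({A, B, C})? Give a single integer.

Tables in S: A(500), B(80), C(60)
Edges inside S: A-B(d=80), A-C(d=60), B-C(d=20)
numerator = 500 * 80 * 60 = 2400000
denominator = 80 * 60 * 20 = 96000
card(S) = 2400000 / 96000 = 25

25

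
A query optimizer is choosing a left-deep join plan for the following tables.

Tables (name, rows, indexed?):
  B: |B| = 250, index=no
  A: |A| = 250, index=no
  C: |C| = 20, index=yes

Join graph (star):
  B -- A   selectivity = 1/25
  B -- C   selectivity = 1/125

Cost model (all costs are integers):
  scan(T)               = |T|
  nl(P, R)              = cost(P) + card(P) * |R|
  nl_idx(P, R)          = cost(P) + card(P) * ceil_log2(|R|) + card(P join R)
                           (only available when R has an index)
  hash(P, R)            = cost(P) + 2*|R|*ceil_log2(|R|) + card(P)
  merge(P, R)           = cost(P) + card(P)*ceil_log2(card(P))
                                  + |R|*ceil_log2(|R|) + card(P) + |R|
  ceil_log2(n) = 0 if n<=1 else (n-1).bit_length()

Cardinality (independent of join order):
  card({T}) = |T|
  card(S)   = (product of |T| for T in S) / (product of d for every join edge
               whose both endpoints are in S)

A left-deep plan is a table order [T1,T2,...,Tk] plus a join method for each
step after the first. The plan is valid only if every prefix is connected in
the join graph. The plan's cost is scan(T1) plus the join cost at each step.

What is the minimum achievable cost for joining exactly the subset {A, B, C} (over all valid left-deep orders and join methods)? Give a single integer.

Selinger DP over subsets of {A,B,C}:
  {B}: scan cost=250, card=250
  {A}: scan cost=250, card=250
  {C}: scan cost=20, card=20
  {AB}: card=2500; try (B,hash)→4500, (A,hash)→4500, (B,merge)→4750, (A,merge)→4750, (B,nl)→62750, (A,nl)→62750; best=4500 via (B,hash)
  {BC}: card=40; try (C,hash)→700, (C,nl_idx)→1540, (B,merge)→2390, (C,merge)→2620, (B,hash)→4040, (B,nl)→5020 …(+1); best=700 via (C,hash)
  {ABC}: card=400; try (A,merge)→3230, (A,hash)→4740, (C,hash)→7200, (A,nl)→10700, (C,nl_idx)→17400, (C,merge)→37120 …(+1); best=3230 via (A,merge)

3230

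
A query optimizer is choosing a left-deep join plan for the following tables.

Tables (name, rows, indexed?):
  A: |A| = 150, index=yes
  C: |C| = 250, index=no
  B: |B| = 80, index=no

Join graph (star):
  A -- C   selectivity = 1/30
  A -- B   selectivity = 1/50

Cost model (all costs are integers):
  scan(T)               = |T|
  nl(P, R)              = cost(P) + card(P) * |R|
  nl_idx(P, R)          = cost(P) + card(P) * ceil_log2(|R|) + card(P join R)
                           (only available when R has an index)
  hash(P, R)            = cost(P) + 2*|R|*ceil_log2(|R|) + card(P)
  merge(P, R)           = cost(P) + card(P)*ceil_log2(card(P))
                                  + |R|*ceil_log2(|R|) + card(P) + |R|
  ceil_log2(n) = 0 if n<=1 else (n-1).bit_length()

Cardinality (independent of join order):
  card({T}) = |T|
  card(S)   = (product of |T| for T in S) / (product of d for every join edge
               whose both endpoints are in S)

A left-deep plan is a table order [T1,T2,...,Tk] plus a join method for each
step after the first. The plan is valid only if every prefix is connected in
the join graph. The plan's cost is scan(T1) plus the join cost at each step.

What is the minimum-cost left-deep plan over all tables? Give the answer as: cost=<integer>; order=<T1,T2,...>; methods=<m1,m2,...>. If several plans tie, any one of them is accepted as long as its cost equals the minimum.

Selinger DP (subsets sized 1..n):
  {A}: scan cost=150, card=150
  {C}: scan cost=250, card=250
  {B}: scan cost=80, card=80
  {AC}: card=1250; try (A,hash)→2900, (A,nl_idx)→3500, (C,merge)→3750, (A,merge)→3850, (C,hash)→4300, (C,nl)→37650 …(+1); best=2900 via (A,hash)
  {AB}: card=240; try (A,nl_idx)→960, (B,hash)→1420, (A,merge)→2070, (B,merge)→2140, (A,hash)→2560, (A,nl)→12080 …(+1); best=960 via (A,nl_idx)
  {ABC}: card=2000; try (C,hash)→5200, (B,hash)→5270, (C,merge)→5370, (B,merge)→18540, (C,nl)→60960, (B,nl)→102900; best=5200 via (C,hash)

cost=5200; order=B,A,C; methods=nl_idx,hash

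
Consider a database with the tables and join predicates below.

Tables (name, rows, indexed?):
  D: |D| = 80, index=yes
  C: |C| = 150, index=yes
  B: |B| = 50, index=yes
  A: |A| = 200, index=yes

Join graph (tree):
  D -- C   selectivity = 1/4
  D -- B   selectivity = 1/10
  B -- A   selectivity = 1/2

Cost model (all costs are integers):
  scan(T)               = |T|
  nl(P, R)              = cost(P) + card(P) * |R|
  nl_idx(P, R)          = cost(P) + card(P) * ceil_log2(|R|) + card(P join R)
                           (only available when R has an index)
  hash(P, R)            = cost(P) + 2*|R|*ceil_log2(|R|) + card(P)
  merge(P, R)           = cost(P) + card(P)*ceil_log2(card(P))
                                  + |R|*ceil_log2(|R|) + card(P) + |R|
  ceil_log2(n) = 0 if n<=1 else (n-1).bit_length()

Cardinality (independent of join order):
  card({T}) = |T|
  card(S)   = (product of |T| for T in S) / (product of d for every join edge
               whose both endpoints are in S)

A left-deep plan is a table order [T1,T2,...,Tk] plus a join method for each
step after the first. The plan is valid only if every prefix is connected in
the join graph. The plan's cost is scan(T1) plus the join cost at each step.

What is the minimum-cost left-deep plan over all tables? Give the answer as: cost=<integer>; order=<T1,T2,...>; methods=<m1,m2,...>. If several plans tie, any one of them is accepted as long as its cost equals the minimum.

Selinger DP (subsets sized 1..n):
  {D}: scan cost=80, card=80
  {C}: scan cost=150, card=150
  {B}: scan cost=50, card=50
  {A}: scan cost=200, card=200
  {CD}: card=3000; try (D,hash)→1420, (C,merge)→2070, (D,merge)→2140, (C,hash)→2560, (C,nl_idx)→3720, (D,nl_idx)→4200 …(+2); best=1420 via (D,hash)
  {BD}: card=400; try (B,hash)→760, (D,nl_idx)→800, (B,nl_idx)→960, (D,merge)→1040, (B,merge)→1070, (D,hash)→1220 …(+2); best=760 via (B,hash)
  {AB}: card=5000; try (B,hash)→1000, (A,merge)→2200, (B,merge)→2350, (A,hash)→3300, (A,nl_idx)→5450, (B,nl_idx)→6400 …(+2); best=1000 via (B,hash)
  {BCD}: card=15000; try (C,hash)→3560, (B,hash)→5020, (C,merge)→6110, (C,nl_idx)→18960, (B,nl_idx)→34420, (B,merge)→40770 …(+2); best=3560 via (C,hash)
  {ABD}: card=40000; try (A,hash)→4360, (A,merge)→6560, (D,hash)→7120, (A,nl_idx)→43960, (D,merge)→71640, (D,nl_idx)→76000 …(+2); best=4360 via (A,hash)
  {ABCD}: card=1500000; try (A,hash)→21760, (C,hash)→46760, (A,merge)→230360, (C,merge)→685710, (A,nl_idx)→1623560, (C,nl_idx)→1824360 …(+2); best=21760 via (A,hash)

cost=21760; order=D,B,C,A; methods=hash,hash,hash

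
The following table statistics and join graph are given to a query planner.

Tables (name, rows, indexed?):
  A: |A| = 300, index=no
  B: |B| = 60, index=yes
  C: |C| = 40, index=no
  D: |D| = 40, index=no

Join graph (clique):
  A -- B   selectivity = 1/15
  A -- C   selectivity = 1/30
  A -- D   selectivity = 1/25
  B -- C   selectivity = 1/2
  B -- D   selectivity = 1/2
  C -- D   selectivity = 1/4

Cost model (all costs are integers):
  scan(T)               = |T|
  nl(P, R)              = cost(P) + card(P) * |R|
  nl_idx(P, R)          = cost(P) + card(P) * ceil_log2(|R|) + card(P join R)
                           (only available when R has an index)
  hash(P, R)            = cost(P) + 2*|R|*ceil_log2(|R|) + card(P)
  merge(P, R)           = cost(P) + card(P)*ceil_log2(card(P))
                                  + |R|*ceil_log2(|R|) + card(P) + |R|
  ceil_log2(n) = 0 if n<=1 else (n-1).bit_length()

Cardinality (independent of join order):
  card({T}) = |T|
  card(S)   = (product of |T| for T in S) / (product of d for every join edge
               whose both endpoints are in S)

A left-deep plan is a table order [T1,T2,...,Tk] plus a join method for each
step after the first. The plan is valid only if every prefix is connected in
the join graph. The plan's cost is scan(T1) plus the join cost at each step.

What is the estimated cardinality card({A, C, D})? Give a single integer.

160

Tables in S: A(300), C(40), D(40)
Edges inside S: A-C(d=30), A-D(d=25), C-D(d=4)
numerator = 300 * 40 * 40 = 480000
denominator = 30 * 25 * 4 = 3000
card(S) = 480000 / 3000 = 160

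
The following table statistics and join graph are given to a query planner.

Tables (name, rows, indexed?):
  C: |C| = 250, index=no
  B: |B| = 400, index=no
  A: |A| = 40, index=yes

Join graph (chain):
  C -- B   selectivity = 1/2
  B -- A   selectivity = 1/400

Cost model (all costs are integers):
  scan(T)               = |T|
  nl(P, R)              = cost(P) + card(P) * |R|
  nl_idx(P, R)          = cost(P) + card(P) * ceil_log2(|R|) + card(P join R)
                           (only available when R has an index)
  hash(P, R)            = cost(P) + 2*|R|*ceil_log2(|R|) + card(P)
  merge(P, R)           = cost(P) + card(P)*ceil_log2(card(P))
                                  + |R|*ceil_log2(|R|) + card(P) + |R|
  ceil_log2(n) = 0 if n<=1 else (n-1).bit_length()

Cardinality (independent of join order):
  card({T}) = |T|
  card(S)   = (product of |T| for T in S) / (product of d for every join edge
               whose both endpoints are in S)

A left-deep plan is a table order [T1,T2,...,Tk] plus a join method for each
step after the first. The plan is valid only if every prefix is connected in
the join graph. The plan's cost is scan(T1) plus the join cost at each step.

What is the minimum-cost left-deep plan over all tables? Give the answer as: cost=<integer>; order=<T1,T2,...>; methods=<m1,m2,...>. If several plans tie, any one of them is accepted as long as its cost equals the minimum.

cost=3810; order=B,A,C; methods=hash,merge

Selinger DP (subsets sized 1..n):
  {C}: scan cost=250, card=250
  {B}: scan cost=400, card=400
  {A}: scan cost=40, card=40
  {BC}: card=50000; try (C,hash)→4800, (B,merge)→6500, (C,merge)→6650, (B,hash)→7700, (B,nl)→100250, (C,nl)→100400; best=4800 via (C,hash)
  {AB}: card=40; try (A,hash)→1280, (A,nl_idx)→2840, (B,merge)→4320, (A,merge)→4680, (B,hash)→7280, (B,nl)→16040 …(+1); best=1280 via (A,hash)
  {ABC}: card=5000; try (C,merge)→3810, (C,hash)→5320, (C,nl)→11280, (A,hash)→55280, (A,nl_idx)→309800, (A,merge)→855080 …(+1); best=3810 via (C,merge)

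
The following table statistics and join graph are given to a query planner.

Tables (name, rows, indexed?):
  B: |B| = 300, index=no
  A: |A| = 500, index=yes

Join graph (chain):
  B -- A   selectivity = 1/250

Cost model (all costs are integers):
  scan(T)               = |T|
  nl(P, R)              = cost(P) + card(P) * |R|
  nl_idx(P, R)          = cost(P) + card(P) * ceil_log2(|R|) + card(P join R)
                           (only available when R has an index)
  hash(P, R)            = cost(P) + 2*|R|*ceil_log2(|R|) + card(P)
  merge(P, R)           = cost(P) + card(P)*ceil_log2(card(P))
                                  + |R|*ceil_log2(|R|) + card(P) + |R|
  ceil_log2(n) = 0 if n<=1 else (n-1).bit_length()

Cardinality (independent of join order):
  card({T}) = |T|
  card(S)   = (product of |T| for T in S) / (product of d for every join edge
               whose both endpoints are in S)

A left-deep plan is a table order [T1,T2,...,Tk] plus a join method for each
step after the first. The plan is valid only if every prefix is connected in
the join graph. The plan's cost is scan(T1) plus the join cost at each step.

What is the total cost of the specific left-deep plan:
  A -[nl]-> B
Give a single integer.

step 1: scan A: cost=500, card=500
step 2: join B via nl
    card(P join B) = 500*300/(250) = 600
    cost = 500 + 500*300 = 150500

150500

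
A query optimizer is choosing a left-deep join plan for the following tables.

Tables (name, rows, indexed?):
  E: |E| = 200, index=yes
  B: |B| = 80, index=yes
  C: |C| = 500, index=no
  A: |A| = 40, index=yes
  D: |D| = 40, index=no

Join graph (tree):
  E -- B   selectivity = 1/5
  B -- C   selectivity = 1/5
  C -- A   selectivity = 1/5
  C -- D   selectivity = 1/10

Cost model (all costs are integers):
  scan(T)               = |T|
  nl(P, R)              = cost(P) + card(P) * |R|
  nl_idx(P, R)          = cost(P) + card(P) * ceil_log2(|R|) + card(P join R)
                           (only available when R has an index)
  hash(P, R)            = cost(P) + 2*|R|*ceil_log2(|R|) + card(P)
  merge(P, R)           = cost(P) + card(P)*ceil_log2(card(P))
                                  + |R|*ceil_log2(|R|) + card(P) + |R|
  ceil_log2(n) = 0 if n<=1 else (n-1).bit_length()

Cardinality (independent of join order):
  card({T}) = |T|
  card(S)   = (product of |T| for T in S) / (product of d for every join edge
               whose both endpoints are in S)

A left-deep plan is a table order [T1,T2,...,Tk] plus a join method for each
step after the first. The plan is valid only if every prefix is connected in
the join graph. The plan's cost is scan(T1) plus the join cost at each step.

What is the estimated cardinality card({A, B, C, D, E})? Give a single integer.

10240000

Tables in S: A(40), B(80), C(500), D(40), E(200)
Edges inside S: E-B(d=5), B-C(d=5), C-A(d=5), C-D(d=10)
numerator = 40 * 80 * 500 * 40 * 200 = 12800000000
denominator = 5 * 5 * 5 * 10 = 1250
card(S) = 12800000000 / 1250 = 10240000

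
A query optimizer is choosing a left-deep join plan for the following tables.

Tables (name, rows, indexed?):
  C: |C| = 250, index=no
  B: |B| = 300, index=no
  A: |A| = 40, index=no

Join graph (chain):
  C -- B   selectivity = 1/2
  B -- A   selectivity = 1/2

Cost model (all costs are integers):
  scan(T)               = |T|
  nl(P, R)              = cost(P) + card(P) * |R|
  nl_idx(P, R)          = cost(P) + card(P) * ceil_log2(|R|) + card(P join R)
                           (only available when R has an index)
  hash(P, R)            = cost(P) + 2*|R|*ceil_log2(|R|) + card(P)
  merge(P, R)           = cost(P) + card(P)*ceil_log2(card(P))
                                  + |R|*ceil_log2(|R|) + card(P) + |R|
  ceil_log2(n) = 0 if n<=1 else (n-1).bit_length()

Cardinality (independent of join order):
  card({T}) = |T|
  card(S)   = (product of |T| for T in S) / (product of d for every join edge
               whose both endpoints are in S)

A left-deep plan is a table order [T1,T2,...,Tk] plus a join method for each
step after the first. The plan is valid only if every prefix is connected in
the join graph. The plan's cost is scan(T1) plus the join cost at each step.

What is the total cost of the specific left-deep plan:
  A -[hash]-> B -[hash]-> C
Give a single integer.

step 1: scan A: cost=40, card=40
step 2: join B via hash
    card(P join B) = 40*300/(2) = 6000
    cost = 40 + 2*300*9 + 40 = 5480
step 3: join C via hash
    card(P join C) = 6000*250/(2) = 750000
    cost = 5480 + 2*250*8 + 6000 = 15480

15480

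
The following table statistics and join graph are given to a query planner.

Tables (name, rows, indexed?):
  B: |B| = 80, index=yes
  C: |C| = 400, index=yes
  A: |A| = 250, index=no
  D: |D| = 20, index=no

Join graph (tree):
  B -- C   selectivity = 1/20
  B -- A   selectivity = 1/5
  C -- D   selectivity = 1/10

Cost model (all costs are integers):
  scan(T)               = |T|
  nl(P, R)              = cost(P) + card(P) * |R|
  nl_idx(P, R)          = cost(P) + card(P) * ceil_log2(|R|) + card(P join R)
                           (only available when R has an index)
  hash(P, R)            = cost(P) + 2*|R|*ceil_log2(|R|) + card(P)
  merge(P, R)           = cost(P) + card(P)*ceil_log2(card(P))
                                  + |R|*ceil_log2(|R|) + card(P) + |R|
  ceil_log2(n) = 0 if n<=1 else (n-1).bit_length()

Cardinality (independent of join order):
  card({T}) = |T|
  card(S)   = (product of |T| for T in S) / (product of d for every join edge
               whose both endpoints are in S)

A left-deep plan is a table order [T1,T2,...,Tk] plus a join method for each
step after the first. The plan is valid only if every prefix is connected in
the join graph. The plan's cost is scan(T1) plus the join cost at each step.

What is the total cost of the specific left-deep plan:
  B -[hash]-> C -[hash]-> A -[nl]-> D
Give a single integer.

step 1: scan B: cost=80, card=80
step 2: join C via hash
    card(P join C) = 80*400/(20) = 1600
    cost = 80 + 2*400*9 + 80 = 7360
step 3: join A via hash
    card(P join A) = 1600*250/(5) = 80000
    cost = 7360 + 2*250*8 + 1600 = 12960
step 4: join D via nl
    card(P join D) = 80000*20/(10) = 160000
    cost = 12960 + 80000*20 = 1612960

1612960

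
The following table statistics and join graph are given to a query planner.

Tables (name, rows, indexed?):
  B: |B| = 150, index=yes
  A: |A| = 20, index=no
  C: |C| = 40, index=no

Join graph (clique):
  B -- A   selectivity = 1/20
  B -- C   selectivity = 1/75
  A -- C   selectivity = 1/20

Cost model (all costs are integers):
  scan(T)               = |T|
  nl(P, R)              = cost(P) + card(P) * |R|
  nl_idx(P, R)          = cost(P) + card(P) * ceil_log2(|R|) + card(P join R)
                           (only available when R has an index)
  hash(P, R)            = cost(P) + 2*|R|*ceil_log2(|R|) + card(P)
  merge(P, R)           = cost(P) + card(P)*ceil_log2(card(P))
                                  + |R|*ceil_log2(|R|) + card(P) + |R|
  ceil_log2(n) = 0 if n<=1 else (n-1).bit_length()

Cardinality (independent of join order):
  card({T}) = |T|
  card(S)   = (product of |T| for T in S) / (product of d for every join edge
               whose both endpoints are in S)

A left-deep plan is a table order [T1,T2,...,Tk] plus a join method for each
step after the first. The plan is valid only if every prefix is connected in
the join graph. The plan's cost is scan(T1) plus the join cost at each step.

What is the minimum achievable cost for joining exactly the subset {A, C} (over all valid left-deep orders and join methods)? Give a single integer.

280

Selinger DP over subsets of {A,C}:
  {A}: scan cost=20, card=20
  {C}: scan cost=40, card=40
  {AC}: card=40; try (A,hash)→280, (C,merge)→420, (A,merge)→440, (C,hash)→520, (C,nl)→820, (A,nl)→840; best=280 via (A,hash)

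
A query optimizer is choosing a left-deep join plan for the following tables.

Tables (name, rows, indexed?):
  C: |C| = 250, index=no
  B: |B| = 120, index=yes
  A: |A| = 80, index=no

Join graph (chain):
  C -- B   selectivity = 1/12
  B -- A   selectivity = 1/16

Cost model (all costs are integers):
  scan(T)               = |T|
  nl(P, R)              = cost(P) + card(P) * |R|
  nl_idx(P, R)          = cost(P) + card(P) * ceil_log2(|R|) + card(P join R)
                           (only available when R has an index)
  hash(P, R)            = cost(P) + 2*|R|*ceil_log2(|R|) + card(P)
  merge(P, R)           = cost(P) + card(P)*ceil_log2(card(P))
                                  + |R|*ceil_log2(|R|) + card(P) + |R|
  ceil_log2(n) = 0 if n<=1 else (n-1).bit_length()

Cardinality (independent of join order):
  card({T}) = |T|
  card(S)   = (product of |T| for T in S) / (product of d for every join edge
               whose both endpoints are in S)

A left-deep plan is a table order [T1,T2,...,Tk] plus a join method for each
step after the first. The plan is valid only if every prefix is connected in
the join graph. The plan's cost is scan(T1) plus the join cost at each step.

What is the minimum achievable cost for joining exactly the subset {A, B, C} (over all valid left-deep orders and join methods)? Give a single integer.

Selinger DP over subsets of {A,B,C}:
  {C}: scan cost=250, card=250
  {B}: scan cost=120, card=120
  {A}: scan cost=80, card=80
  {BC}: card=2500; try (B,hash)→2180, (C,merge)→3330, (B,merge)→3460, (C,hash)→4240, (B,nl_idx)→4500, (C,nl)→30120 …(+1); best=2180 via (B,hash)
  {AB}: card=600; try (B,nl_idx)→1240, (A,hash)→1360, (B,merge)→1680, (A,merge)→1720, (B,hash)→1840, (B,nl)→9680 …(+1); best=1240 via (B,nl_idx)
  {ABC}: card=12500; try (A,hash)→5800, (C,hash)→5840, (C,merge)→10090, (A,merge)→35320, (C,nl)→151240, (A,nl)→202180; best=5800 via (A,hash)

5800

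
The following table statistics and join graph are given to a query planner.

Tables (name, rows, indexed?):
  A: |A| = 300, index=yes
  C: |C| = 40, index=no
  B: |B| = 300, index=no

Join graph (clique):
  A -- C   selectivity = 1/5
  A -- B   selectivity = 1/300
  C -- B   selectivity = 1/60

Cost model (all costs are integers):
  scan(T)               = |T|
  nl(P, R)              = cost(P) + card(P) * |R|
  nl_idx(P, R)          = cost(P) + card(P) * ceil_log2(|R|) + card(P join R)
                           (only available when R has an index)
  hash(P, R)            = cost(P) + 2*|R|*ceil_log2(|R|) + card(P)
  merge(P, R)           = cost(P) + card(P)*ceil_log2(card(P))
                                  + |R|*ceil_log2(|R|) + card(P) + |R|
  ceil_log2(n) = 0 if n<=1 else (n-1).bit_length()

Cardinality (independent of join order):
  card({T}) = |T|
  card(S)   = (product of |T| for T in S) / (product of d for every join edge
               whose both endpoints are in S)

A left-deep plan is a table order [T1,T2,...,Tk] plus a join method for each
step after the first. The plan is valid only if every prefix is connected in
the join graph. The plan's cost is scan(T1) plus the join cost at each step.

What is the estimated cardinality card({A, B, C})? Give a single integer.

40

Tables in S: A(300), B(300), C(40)
Edges inside S: A-C(d=5), A-B(d=300), C-B(d=60)
numerator = 300 * 300 * 40 = 3600000
denominator = 5 * 300 * 60 = 90000
card(S) = 3600000 / 90000 = 40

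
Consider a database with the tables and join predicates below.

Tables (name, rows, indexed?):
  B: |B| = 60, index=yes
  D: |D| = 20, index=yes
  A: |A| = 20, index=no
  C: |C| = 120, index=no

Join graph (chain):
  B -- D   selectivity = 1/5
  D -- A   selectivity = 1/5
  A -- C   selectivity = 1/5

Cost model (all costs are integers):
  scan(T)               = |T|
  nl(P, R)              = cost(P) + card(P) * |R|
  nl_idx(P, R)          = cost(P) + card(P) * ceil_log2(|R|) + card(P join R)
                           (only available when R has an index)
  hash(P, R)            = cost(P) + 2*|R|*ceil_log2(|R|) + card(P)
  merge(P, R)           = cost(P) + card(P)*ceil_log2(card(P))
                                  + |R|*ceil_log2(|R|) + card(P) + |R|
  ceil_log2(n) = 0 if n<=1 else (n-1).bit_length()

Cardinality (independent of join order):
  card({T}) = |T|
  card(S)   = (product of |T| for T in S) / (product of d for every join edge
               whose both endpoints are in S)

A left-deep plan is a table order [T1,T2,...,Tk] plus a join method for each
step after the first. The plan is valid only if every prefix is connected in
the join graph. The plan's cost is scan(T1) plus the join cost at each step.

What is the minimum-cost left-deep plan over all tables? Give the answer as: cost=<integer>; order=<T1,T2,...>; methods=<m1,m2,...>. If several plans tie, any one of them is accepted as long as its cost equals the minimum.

cost=3400; order=B,D,A,C; methods=hash,hash,hash

Selinger DP (subsets sized 1..n):
  {B}: scan cost=60, card=60
  {D}: scan cost=20, card=20
  {A}: scan cost=20, card=20
  {C}: scan cost=120, card=120
  {BD}: card=240; try (D,hash)→320, (B,nl_idx)→380, (B,merge)→560, (D,merge)→600, (D,nl_idx)→600, (B,hash)→760 …(+2); best=320 via (D,hash)
  {AD}: card=80; try (D,nl_idx)→200, (D,hash)→240, (A,hash)→240, (D,merge)→260, (A,merge)→260, (D,nl)→420 …(+1); best=200 via (D,nl_idx)
  {AC}: card=480; try (A,hash)→440, (C,merge)→1100, (A,merge)→1200, (C,hash)→1720, (C,nl)→2420, (A,nl)→2520; best=440 via (A,hash)
  {ABD}: card=960; try (A,hash)→760, (B,hash)→1000, (B,merge)→1260, (B,nl_idx)→1640, (A,merge)→2600, (B,nl)→5000 …(+1); best=760 via (A,hash)
  {ACD}: card=1920; try (D,hash)→1120, (C,merge)→1800, (C,hash)→1960, (D,nl_idx)→4760, (D,merge)→5360, (C,nl)→9800 …(+1); best=1120 via (D,hash)
  {ABCD}: card=23040; try (C,hash)→3400, (B,hash)→3760, (C,merge)→12280, (B,merge)→24580, (B,nl_idx)→35680, (C,nl)→115960 …(+1); best=3400 via (C,hash)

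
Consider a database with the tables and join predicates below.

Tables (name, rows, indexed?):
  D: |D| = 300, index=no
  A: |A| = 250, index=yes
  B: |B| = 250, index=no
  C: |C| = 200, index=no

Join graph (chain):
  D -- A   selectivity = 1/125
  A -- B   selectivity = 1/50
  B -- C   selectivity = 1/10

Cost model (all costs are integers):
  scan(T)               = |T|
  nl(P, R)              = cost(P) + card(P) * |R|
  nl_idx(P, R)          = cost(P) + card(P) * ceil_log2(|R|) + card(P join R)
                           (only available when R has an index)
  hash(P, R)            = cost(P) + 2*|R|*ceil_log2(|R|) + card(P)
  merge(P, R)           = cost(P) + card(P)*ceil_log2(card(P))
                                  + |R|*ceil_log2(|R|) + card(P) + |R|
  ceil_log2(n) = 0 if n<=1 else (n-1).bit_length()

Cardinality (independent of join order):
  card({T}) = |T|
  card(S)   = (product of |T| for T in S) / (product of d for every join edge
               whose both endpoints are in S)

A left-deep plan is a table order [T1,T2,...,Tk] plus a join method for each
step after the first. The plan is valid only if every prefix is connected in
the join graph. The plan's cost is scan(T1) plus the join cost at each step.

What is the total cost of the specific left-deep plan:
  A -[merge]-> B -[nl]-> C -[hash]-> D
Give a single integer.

step 1: scan A: cost=250, card=250
step 2: join B via merge
    card(P join B) = 250*250/(50) = 1250
    cost = 250 + 250*8 + 250*8 + 250 + 250 = 4750
step 3: join C via nl
    card(P join C) = 1250*200/(10) = 25000
    cost = 4750 + 1250*200 = 254750
step 4: join D via hash
    card(P join D) = 25000*300/(125) = 60000
    cost = 254750 + 2*300*9 + 25000 = 285150

285150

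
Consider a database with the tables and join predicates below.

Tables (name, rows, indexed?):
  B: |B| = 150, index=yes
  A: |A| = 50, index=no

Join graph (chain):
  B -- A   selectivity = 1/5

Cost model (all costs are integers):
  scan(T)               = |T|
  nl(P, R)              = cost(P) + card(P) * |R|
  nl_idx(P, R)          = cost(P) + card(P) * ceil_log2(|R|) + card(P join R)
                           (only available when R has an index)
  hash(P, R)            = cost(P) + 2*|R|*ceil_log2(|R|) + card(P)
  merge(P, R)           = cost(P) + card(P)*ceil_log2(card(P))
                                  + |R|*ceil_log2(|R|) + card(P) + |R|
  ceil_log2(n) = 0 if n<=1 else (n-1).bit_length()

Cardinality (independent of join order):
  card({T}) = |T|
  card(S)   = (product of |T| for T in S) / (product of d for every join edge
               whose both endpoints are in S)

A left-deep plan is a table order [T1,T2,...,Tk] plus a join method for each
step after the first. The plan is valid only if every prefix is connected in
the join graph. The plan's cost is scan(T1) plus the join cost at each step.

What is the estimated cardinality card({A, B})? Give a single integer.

1500

Tables in S: A(50), B(150)
Edges inside S: B-A(d=5)
numerator = 50 * 150 = 7500
denominator = 5 = 5
card(S) = 7500 / 5 = 1500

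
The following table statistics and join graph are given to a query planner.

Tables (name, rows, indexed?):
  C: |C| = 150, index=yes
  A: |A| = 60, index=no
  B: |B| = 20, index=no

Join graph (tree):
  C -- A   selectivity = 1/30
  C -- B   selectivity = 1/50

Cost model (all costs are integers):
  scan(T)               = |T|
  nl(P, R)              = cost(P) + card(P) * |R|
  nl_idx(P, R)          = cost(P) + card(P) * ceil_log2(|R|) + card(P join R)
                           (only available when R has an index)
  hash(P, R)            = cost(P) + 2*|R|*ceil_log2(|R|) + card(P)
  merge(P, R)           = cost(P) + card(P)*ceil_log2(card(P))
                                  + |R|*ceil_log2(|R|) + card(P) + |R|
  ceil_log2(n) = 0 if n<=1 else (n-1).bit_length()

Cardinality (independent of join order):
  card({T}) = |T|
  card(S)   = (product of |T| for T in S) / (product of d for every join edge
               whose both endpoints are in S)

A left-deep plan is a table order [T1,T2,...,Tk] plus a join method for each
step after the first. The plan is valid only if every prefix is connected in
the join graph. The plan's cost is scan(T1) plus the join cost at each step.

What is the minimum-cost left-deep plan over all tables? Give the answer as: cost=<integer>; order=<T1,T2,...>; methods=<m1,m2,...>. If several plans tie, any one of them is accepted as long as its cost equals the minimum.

cost=1020; order=B,C,A; methods=nl_idx,hash

Selinger DP (subsets sized 1..n):
  {C}: scan cost=150, card=150
  {A}: scan cost=60, card=60
  {B}: scan cost=20, card=20
  {AC}: card=300; try (C,nl_idx)→840, (A,hash)→1020, (C,merge)→1830, (A,merge)→1920, (C,hash)→2520, (C,nl)→9060 …(+1); best=840 via (C,nl_idx)
  {BC}: card=60; try (C,nl_idx)→240, (B,hash)→500, (C,merge)→1490, (B,merge)→1620, (C,hash)→2440, (C,nl)→3020 …(+1); best=240 via (C,nl_idx)
  {ABC}: card=120; try (A,hash)→1020, (A,merge)→1080, (B,hash)→1340, (A,nl)→3840, (B,merge)→3960, (B,nl)→6840; best=1020 via (A,hash)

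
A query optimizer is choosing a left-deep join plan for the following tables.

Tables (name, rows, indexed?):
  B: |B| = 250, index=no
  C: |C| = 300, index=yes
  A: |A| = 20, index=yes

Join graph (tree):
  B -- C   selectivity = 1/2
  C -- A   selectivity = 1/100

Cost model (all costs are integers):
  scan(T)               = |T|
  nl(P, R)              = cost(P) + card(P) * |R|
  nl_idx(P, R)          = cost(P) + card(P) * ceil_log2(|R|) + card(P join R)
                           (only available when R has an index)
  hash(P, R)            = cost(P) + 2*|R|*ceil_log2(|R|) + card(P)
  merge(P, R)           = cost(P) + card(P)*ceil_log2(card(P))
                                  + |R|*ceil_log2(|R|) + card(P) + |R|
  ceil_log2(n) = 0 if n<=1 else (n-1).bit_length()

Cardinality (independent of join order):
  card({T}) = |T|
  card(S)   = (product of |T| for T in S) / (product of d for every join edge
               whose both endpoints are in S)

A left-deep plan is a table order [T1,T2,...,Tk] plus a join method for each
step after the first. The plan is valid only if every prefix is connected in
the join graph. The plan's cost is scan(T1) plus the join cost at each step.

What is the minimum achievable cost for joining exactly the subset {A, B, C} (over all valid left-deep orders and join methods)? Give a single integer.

2930

Selinger DP over subsets of {A,B,C}:
  {B}: scan cost=250, card=250
  {C}: scan cost=300, card=300
  {A}: scan cost=20, card=20
  {BC}: card=37500; try (B,hash)→4600, (C,merge)→5500, (B,merge)→5550, (C,hash)→5900, (C,nl_idx)→40000, (C,nl)→75250 …(+1); best=4600 via (B,hash)
  {AC}: card=60; try (C,nl_idx)→260, (A,hash)→800, (A,nl_idx)→1860, (C,merge)→3140, (A,merge)→3420, (C,hash)→5440 …(+2); best=260 via (C,nl_idx)
  {ABC}: card=7500; try (B,merge)→2930, (B,hash)→4320, (B,nl)→15260, (A,hash)→42300, (A,nl_idx)→199600, (A,merge)→642220 …(+1); best=2930 via (B,merge)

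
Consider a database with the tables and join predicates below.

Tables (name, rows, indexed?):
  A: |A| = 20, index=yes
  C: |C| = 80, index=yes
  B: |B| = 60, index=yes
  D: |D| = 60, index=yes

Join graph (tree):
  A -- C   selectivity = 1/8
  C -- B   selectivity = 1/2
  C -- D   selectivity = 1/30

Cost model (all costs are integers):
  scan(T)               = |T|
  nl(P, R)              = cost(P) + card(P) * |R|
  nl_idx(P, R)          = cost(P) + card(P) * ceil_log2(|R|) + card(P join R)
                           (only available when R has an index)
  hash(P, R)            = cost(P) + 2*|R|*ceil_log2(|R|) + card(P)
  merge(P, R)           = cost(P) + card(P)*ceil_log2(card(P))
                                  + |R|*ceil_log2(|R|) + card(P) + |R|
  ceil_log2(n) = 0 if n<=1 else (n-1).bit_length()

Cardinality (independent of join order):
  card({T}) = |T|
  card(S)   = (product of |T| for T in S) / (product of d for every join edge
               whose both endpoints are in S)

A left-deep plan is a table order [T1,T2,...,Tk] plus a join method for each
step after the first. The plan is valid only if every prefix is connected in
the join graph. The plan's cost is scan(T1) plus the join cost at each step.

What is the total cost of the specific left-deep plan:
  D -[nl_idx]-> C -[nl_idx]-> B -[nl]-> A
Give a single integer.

step 1: scan D: cost=60, card=60
step 2: join C via nl_idx
    card(P join C) = 60*80/(30) = 160
    cost = 60 + 60*7 + 160 = 640
step 3: join B via nl_idx
    card(P join B) = 160*60/(2) = 4800
    cost = 640 + 160*6 + 4800 = 6400
step 4: join A via nl
    card(P join A) = 4800*20/(8) = 12000
    cost = 6400 + 4800*20 = 102400

102400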